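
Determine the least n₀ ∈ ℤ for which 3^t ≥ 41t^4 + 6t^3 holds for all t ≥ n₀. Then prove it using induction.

n₀ = 13

At t = 12: 531441 < 860544, so the inequality fails and n₀ ≥ 13. We prove 3^t ≥ 41t^4 + 6t^3 for all t ≥ 13.
Base case (t = 13): 3^t = 1594323 and 41t^4 + 6t^3 = 1184183, so 1594323 ≥ 1184183.
Inductive step: suppose the statement holds for some k ≥ 13, so 3^k ≥ 41k^4 + 6k^3.
Then 3^(k + 1) = 3·(3^k) ≥ 3·(41k^4 + 6k^3).
Also, for k ≥ 13 we have 3·(41k^4 + 6k^3) ≥ 41(k+1)^4 + 6(k+1)^3, since 3·(41k^4 + 6k^3) − (41(k+1)^4 + 6(k+1)^3) = 82k^4 - 152k^3 - 264k^2 - 182k - 47, which is nonnegative for all k ≥ 13.
Combining, 3^(k + 1) ≥ 41(k+1)^4 + 6(k+1)^3.
By the principle of mathematical induction, the result holds for all t ≥ 13.
Hence the smallest such n₀ is 13.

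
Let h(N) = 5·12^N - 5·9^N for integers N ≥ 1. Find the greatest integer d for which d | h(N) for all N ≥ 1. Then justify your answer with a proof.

d = 15

Computing the first values: h(1) = 15 and h(2) = 315; gcd(15, 315) = 15, so d ≤ 15.
We prove 15 | 5·12^N - 5·9^N for all N ≥ 1 by induction on N.
Base step (N = 1): h(1) = 15 = 15·(1), so 15 | h(1).
Suppose the result is true for N = m, i.e. 15 | h(m). Then
h(m+1) − 12·h(m) = (5·12^(m+1) - 5·9^(m+1)) − 12·(5·12^m - 5·9^m) = (-5)·9^m·(9 − 12) = (15)·9^m. Since 15 | h(m) by the inductive hypothesis, 15 | 12·h(m); and 15 | 15 since 15 = 15·1. Therefore 15 | h(m+1).
Hence, by induction on N, the claim holds for every N ≥ 1.
Therefore the largest such d is 15.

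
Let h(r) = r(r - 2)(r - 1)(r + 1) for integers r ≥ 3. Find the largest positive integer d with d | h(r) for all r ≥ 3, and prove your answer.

d = 24

Computing the first values: h(3) = 24 and h(4) = 120; gcd(24, 120) = 24, so d ≤ 24.
We prove 24 | r(r - 2)(r - 1)(r + 1) for all r ≥ 3 by induction on r.
For the base case r = 3: h(3) = 24 = 24·(1), so 24 | h(3).
Inductive step: suppose the statement holds for some j ≥ 3, i.e. 24 | h(j). Then
h(j+1) − h(j) = (j-1)·j·(j+1)·(j+2) − (j-2)·(j-1)·j·(j+1) = (j-1)·j·(j+1)·[(j+2) − (j-2)] = 4·(j-1)·j·(j+1). The product of 3 consecutive integers is divisible by (3)! = 6, so h(j+1) − h(j) is divisible by 4·6 = 24. By the inductive hypothesis 24 | h(j), hence 24 | h(j+1).
This completes the induction.
Therefore the largest such d is 24.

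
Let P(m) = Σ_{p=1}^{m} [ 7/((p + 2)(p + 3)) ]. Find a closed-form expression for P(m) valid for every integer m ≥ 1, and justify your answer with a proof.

We claim P(m) = 7m/(3(m + 3)) for all m ≥ 1.
Base case (m = 1): P(1) = 7/12, and the closed form gives 7/12. They agree.
Suppose the result is true for m = p, so P(p) = 7p/(3(p + 3)).
Then P(p+1) = P(p) + (7/((p + 3)(p + 4))) = (7p/(3(p + 3))) + (7/((p + 3)(p + 4))).
Simplifying, P(p+1) = 7(p + 1)/(3(p + 4)) = 7(p+1)/(3((p+1) + 3)),
which is the closed form with m = p+1.
Hence, by induction on m, the claim holds for every m ≥ 1.

P(m) = 7m/(3(m + 3))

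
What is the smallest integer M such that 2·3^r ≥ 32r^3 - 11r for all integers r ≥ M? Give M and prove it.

At r = 8: 13122 < 16296, so the inequality fails and M ≥ 9. We prove 2·3^r ≥ 32r^3 - 11r for all r ≥ 9.
Base case (r = 9): 2·3^r = 39366 and 32r^3 - 11r = 23229, so 39366 ≥ 23229.
Suppose the result is true for r = j, so 2·3^j ≥ 32j^3 - 11j.
Then 2·3^(j + 1) = 3·(2·3^j) ≥ 3·(32j^3 - 11j).
Also, for j ≥ 9 we have 3·(32j^3 - 11j) ≥ 32(j+1)^3 - 11(j+1), since 3·(32j^3 - 11j) − (32(j+1)^3 - 11(j+1)) = 64j^3 - 96j^2 - 118j - 21, which is nonnegative for all j ≥ 9.
Combining, 2·3^(j + 1) ≥ 32(j+1)^3 - 11(j+1).
Hence, by induction on r, the claim holds for every r ≥ 9.
Hence the smallest such M is 9.

M = 9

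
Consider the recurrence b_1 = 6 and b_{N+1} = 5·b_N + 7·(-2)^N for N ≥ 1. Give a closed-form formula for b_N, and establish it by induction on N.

Computing the first terms: b_1 = 6, b_2 = 16, b_3 = 108. This suggests b_N = -(-2)^N + 4·5^(N - 1).
Base case (N = 1): the formula gives 6 = 6 = b_1.
Inductive step: suppose the statement holds for some p ≥ 1, so b_p = -(-2)^p + 4·5^(p - 1).
Then b_{p+1} = 5·b_p + 7·(-2)^p = 5·(-(-2)^p + 4·5^(p - 1)) + 7·(-2)^p = -(-2)^(p + 1) + 4·5^p = -(-2)^(p+1) + 4·5^((p+1) - 1),
which is the claimed formula at N = p+1.
This completes the induction.

b_N = -(-2)^N + 4·5^(N - 1)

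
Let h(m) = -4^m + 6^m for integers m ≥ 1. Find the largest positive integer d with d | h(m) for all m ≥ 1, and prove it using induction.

Computing the first values: h(1) = 2 and h(2) = 20; gcd(2, 20) = 2, so d ≤ 2.
We prove 2 | -4^m + 6^m for all m ≥ 1 by induction on m.
Base step (m = 1): h(1) = 2 = 2·(1), so 2 | h(1).
Inductive step: suppose the statement holds for some i ≥ 1, i.e. 2 | h(i). Then
6^{i+1} − 4^{i+1} = 6·6^i − 4·4^i = 6·(6^i − 4^i) + (2)·4^i. The first term is divisible by 2 by the inductive hypothesis, and the second term (2)·4^i is divisible by 2 since 2 | 2. Hence 2 | h(i+1).
By induction, the statement is established for all m ≥ 1.
Therefore the largest such d is 2.

d = 2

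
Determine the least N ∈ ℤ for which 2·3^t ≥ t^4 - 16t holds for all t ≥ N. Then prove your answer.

At t = 5: 486 < 545, so the inequality fails and N ≥ 6. We prove 2·3^t ≥ t^4 - 16t for all t ≥ 6.
Base case (t = 6): 2·3^t = 1458 and t^4 - 16t = 1200, so 1458 ≥ 1200.
Inductive step: assume the claim holds for t = j, so 2·3^j ≥ j^4 - 16j.
Then 2·3^(j + 1) = 3·(2·3^j) ≥ 3·(j^4 - 16j).
Also, for j ≥ 6 we have 3·(j^4 - 16j) ≥ (j+1)^4 - 16(j+1), since 3·(j^4 - 16j) − ((j+1)^4 - 16(j+1)) = 2j^4 - 4j^3 - 6j^2 - 36j + 15, which is nonnegative for all j ≥ 6.
Combining, 2·3^(j + 1) ≥ (j+1)^4 - 16(j+1).
This completes the induction.
Hence the smallest such N is 6.

N = 6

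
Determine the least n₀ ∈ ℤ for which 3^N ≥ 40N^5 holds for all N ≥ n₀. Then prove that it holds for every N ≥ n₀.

At N = 15: 14348907 < 30375000, so the inequality fails and n₀ ≥ 16. We prove 3^N ≥ 40N^5 for all N ≥ 16.
For the base case N = 16: 3^N = 43046721 and 40N^5 = 41943040, so 43046721 ≥ 41943040.
For the inductive step, assume it holds for an arbitrary k ≥ 16, so 3^k ≥ 40k^5.
Then 3^(k + 1) = 3·(3^k) ≥ 3·(40k^5).
Also, for k ≥ 16 we have 3·(40k^5) ≥ 40(k+1)^5, since 3 ≥ (1 + 1/k)^5 for all k ≥ 16.
Combining, 3^(k + 1) ≥ 40(k+1)^5.
Hence, by induction on N, the claim holds for every N ≥ 16.
Hence the smallest such n₀ is 16.

n₀ = 16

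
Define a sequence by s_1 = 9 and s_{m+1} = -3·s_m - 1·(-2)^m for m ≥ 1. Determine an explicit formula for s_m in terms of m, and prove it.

s_m = -(-2)^m + 7(-3)^(m - 1)

Computing the first terms: s_1 = 9, s_2 = -25, s_3 = 71. This suggests s_m = -(-2)^m + 7(-3)^(m - 1).
Base case (m = 1): the formula gives 9 = 9 = s_1.
For the inductive step, assume it holds for an arbitrary j ≥ 1, so s_j = -(-2)^j + 7(-3)^(j - 1).
Then s_{j+1} = -3·s_j - 1·(-2)^j = -3·(-(-2)^j + 7(-3)^(j - 1)) - 1·(-2)^j = -(-2)^(j + 1) + 7(-3)^j = -(-2)^(j+1) + 7(-3)^((j+1) - 1),
which is the claimed formula at m = j+1.
This completes the induction.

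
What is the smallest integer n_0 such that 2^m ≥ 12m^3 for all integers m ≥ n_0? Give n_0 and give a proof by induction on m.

n_0 = 16

At m = 15: 32768 < 40500, so the inequality fails and n_0 ≥ 16. We prove 2^m ≥ 12m^3 for all m ≥ 16.
When m = 16: 2^m = 65536 and 12m^3 = 49152, so 65536 ≥ 49152.
Suppose the result is true for m = j, so 2^j ≥ 12j^3.
Then 2^(j + 1) = 2·(2^j) ≥ 2·(12j^3).
Also, for j ≥ 16 we have 2·(12j^3) ≥ 12(j+1)^3, since 2 ≥ (1 + 1/j)^3 for all j ≥ 16.
Combining, 2^(j + 1) ≥ 12(j+1)^3.
This completes the induction.
Hence the smallest such n_0 is 16.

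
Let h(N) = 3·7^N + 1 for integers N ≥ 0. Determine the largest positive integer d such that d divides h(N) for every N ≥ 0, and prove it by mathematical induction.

Computing the first values: h(0) = 4 and h(1) = 22; gcd(4, 22) = 2, so d ≤ 2.
We prove 2 | 3·7^N + 1 for all N ≥ 0 by induction on N.
Base case (N = 0): h(0) = 4 = 2·(2), so 2 | h(0).
Inductive step: suppose the statement holds for some r ≥ 0, i.e. 2 | h(r). Then
h(r+1) = 3·7^(r+1) + 1 = 7·(3·7^r + 1) - 6 = 7·h(r) - 6. The first term is divisible by 2 by the inductive hypothesis, and -6 is divisible by 2. Hence 2 | h(r+1).
By the principle of mathematical induction, the result holds for all N ≥ 0.
Therefore the largest such d is 2.

d = 2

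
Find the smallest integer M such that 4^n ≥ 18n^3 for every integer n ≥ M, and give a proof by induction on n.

M = 6

At n = 5: 1024 < 2250, so the inequality fails and M ≥ 6. We prove 4^n ≥ 18n^3 for all n ≥ 6.
Base case (n = 6): 4^n = 4096 and 18n^3 = 3888, so 4096 ≥ 3888.
Inductive step: suppose the statement holds for some j ≥ 6, so 4^j ≥ 18j^3.
Then 4^(j + 1) = 4·(4^j) ≥ 4·(18j^3).
Also, for j ≥ 6 we have 4·(18j^3) ≥ 18(j+1)^3, since 4 ≥ (1 + 1/j)^3 for all j ≥ 6.
Combining, 4^(j + 1) ≥ 18(j+1)^3.
By induction, the statement is established for all n ≥ 6.
Hence the smallest such M is 6.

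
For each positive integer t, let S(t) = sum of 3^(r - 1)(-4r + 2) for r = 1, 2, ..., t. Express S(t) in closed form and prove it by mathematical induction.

We claim S(t) = 2·3^t(-t + 1) - 2 for all t ≥ 1.
Base step (t = 1): S(1) = -2, and the closed form gives -2. They agree.
Suppose the result is true for t = r, so S(r) = 2·3^r(-r + 1) - 2.
Then S(r+1) = S(r) + (3^r(-4r - 2)) = (2·3^r(-r + 1) - 2) + (3^r(-4r - 2)).
Simplifying, S(r+1) = -6·3^r·r - 2 = 2·3^(r+1)(-(r+1) + 1) - 2,
which is the closed form with t = r+1.
Hence, by induction on t, the claim holds for every t ≥ 1.

S(t) = 2·3^t(-t + 1) - 2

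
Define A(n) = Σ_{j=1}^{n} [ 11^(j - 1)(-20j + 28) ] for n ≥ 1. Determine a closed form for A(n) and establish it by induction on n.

A(n) = 11^n(-2n + 3) - 3

We claim A(n) = 11^n(-2n + 3) - 3 for all n ≥ 1.
Base case (n = 1): A(1) = 8, and the closed form gives 8. They agree.
Inductive step: suppose the statement holds for some j ≥ 1, so A(j) = 11^j(-2j + 3) - 3.
Then A(j+1) = A(j) + (11^j(-20j + 8)) = (11^j(-2j + 3) - 3) + (11^j(-20j + 8)).
Simplifying, A(j+1) = -22·11^j·j + 11·11^j - 3 = 11^(j+1)(-2(j+1) + 3) - 3,
which is the closed form with n = j+1.
By the principle of mathematical induction, the result holds for all n ≥ 1.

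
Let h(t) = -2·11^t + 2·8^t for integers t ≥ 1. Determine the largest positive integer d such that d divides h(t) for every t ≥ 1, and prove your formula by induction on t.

Computing the first values: h(1) = -6 and h(2) = -114; gcd(-6, -114) = 6, so d ≤ 6.
We prove 6 | -2·11^t + 2·8^t for all t ≥ 1 by induction on t.
For the base case t = 1: h(1) = -6 = 6·(-1), so 6 | h(1).
Inductive step: assume the claim holds for t = r, i.e. 6 | h(r). Then
h(r+1) − 11·h(r) = (-2·11^(r+1) + 2·8^(r+1)) − 11·(-2·11^r + 2·8^r) = (2)·8^r·(8 − 11) = (-6)·8^r. Since 6 | h(r) by the inductive hypothesis, 6 | 11·h(r); and 6 | -6 since -6 = 6·-1. Therefore 6 | h(r+1).
By the principle of mathematical induction, the result holds for all t ≥ 1.
Therefore the largest such d is 6.

d = 6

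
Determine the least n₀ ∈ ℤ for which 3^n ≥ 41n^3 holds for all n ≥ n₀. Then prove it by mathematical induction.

At n = 9: 19683 < 29889, so the inequality fails and n₀ ≥ 10. We prove 3^n ≥ 41n^3 for all n ≥ 10.
When n = 10: 3^n = 59049 and 41n^3 = 41000, so 59049 ≥ 41000.
For the inductive step, assume it holds for an arbitrary k ≥ 10, so 3^k ≥ 41k^3.
Then 3^(k + 1) = 3·(3^k) ≥ 3·(41k^3).
Also, for k ≥ 10 we have 3·(41k^3) ≥ 41(k+1)^3, since 3 ≥ (1 + 1/k)^3 for all k ≥ 10.
Combining, 3^(k + 1) ≥ 41(k+1)^3.
By the principle of mathematical induction, the result holds for all n ≥ 10.
Hence the smallest such n₀ is 10.

n₀ = 10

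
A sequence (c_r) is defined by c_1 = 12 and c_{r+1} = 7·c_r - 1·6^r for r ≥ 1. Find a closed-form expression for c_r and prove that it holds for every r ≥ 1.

c_r = 6^r + 6·7^(r - 1)

Computing the first terms: c_1 = 12, c_2 = 78, c_3 = 510. This suggests c_r = 6^r + 6·7^(r - 1).
Base case (r = 1): the formula gives 12 = 12 = c_1.
Suppose the result is true for r = j, so c_j = 6^j + 6·7^(j - 1).
Then c_{j+1} = 7·c_j - 1·6^j = 7·(6^j + 6·7^(j - 1)) - 1·6^j = 6^(j + 1) + 6·7^j = 6^(j+1) + 6·7^((j+1) - 1),
which is the claimed formula at r = j+1.
This completes the induction.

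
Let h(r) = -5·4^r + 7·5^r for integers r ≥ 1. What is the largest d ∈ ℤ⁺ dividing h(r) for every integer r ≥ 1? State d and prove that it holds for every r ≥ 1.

d = 5

Computing the first values: h(1) = 15 and h(2) = 95; gcd(15, 95) = 5, so d ≤ 5.
We prove 5 | -5·4^r + 7·5^r for all r ≥ 1 by induction on r.
When r = 1: h(1) = 15 = 5·(3), so 5 | h(1).
Suppose the result is true for r = m, i.e. 5 | h(m). Then
h(m+1) − 5·h(m) = (-5·4^(m+1) + 7·5^(m+1)) − 5·(-5·4^m + 7·5^m) = (-5)·4^m·(4 − 5) = (5)·4^m. Since 5 | h(m) by the inductive hypothesis, 5 | 5·h(m); and 5 | 5 since 5 = 5·1. Therefore 5 | h(m+1).
By the principle of mathematical induction, the result holds for all r ≥ 1.
Therefore the largest such d is 5.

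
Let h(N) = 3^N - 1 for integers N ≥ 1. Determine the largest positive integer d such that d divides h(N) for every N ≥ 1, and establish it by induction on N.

d = 2

Computing the first values: h(1) = 2 and h(2) = 8; gcd(2, 8) = 2, so d ≤ 2.
We prove 2 | 3^N - 1 for all N ≥ 1 by induction on N.
For the base case N = 1: h(1) = 2 = 2·(1), so 2 | h(1).
Inductive step: assume the claim holds for N = p, i.e. 2 | h(p). Then
3^{p+1} − 1^{p+1} = 3·3^p − 1·1^p = 3·(3^p − 1^p) + (2)·1^p. The first term is divisible by 2 by the inductive hypothesis, and the second term (2)·1^p is divisible by 2 since 2 | 2. Hence 2 | h(p+1).
By the principle of mathematical induction, the result holds for all N ≥ 1.
Therefore the largest such d is 2.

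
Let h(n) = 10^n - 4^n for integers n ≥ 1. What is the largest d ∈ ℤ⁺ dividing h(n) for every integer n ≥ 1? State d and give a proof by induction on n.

d = 6

Computing the first values: h(1) = 6 and h(2) = 84; gcd(6, 84) = 6, so d ≤ 6.
We prove 6 | 10^n - 4^n for all n ≥ 1 by induction on n.
When n = 1: h(1) = 6 = 6·(1), so 6 | h(1).
Inductive step: assume the claim holds for n = p, i.e. 6 | h(p). Then
10^{p+1} − 4^{p+1} = 10·10^p − 4·4^p = 10·(10^p − 4^p) + (6)·4^p. The first term is divisible by 6 by the inductive hypothesis, and the second term (6)·4^p is divisible by 6 since 6 | 6. Hence 6 | h(p+1).
This completes the induction.
Therefore the largest such d is 6.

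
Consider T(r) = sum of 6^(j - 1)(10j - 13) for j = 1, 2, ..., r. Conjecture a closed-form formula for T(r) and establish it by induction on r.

T(r) = 6^r(2r - 3) + 3

We claim T(r) = 6^r(2r - 3) + 3 for all r ≥ 1.
When r = 1: T(1) = -3, and the closed form gives -3. They agree.
For the inductive step, assume it holds for an arbitrary j ≥ 1, so T(j) = 6^j(2j - 3) + 3.
Then T(j+1) = T(j) + (6^j(10j - 3)) = (6^j(2j - 3) + 3) + (6^j(10j - 3)).
Simplifying, T(j+1) = 12·6^j·j - 6·6^j + 3 = 6^(j+1)(2(j+1) - 3) + 3,
which is the closed form with r = j+1.
Hence, by induction on r, the claim holds for every r ≥ 1.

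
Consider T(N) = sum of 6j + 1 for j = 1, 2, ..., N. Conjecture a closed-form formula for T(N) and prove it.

We claim T(N) = N(3N + 4) for all N ≥ 1.
Base step (N = 1): T(1) = 7, and the closed form gives 7. They agree.
For the inductive step, assume it holds for an arbitrary j ≥ 1, so T(j) = j(3j + 4).
Then T(j+1) = T(j) + (6j + 7) = (j(3j + 4)) + (6j + 7).
Simplifying, T(j+1) = (j + 1)(3j + 7) = (j+1)(3(j+1) + 4),
which is the closed form with N = j+1.
This completes the induction.

T(N) = N(3N + 4)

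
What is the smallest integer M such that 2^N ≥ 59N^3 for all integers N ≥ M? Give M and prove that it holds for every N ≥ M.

At N = 18: 262144 < 344088, so the inequality fails and M ≥ 19. We prove 2^N ≥ 59N^3 for all N ≥ 19.
Base step (N = 19): 2^N = 524288 and 59N^3 = 404681, so 524288 ≥ 404681.
Suppose the result is true for N = i, so 2^i ≥ 59i^3.
Then 2^(i + 1) = 2·(2^i) ≥ 2·(59i^3).
Also, for i ≥ 19 we have 2·(59i^3) ≥ 59(i+1)^3, since 2 ≥ (1 + 1/i)^3 for all i ≥ 19.
Combining, 2^(i + 1) ≥ 59(i+1)^3.
This completes the induction.
Hence the smallest such M is 19.

M = 19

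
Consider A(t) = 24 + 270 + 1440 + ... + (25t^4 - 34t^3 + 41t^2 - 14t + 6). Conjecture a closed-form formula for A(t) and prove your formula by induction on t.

A(t) = t(5t^4 + 4t^3 + 5t^2 + 5t + 5)

We claim A(t) = t(5t^4 + 4t^3 + 5t^2 + 5t + 5) for all t ≥ 1.
Base case (t = 1): A(1) = 24, and the closed form gives 24. They agree.
Inductive step: suppose the statement holds for some j ≥ 1, so A(j) = j(5j^4 + 4j^3 + 5j^2 + 5j + 5).
Then A(j+1) = A(j) + (25j^4 + 66j^3 + 89j^2 + 66j + 24) = (j(5j^4 + 4j^3 + 5j^2 + 5j + 5)) + (25j^4 + 66j^3 + 89j^2 + 66j + 24).
Simplifying, A(j+1) = (j + 1)(5j^4 + 24j^3 + 47j^2 + 47j + 24) = (j+1)(5(j+1)^4 + 4(j+1)^3 + 5(j+1)^2 + 5(j+1) + 5),
which is the closed form with t = j+1.
By induction, the statement is established for all t ≥ 1.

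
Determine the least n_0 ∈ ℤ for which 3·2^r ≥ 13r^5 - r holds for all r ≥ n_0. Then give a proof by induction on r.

n_0 = 26

At r = 25: 100663296 < 126953100, so the inequality fails and n_0 ≥ 26. We prove 3·2^r ≥ 13r^5 - r for all r ≥ 26.
For the base case r = 26: 3·2^r = 201326592 and 13r^5 - r = 154457862, so 201326592 ≥ 154457862.
Inductive step: assume the claim holds for r = k, so 3·2^k ≥ 13k^5 - k.
Then 3·2^(k + 1) = 2·(3·2^k) ≥ 2·(13k^5 - k).
Also, for k ≥ 26 we have 2·(13k^5 - k) ≥ 13(k+1)^5 - (k+1), since 2·(13k^5 - k) − (13(k+1)^5 - (k+1)) = 13k^5 - 65k^4 - 130k^3 - 130k^2 - 66k - 12, which is nonnegative for all k ≥ 26.
Combining, 3·2^(k + 1) ≥ 13(k+1)^5 - (k+1).
Hence, by induction on r, the claim holds for every r ≥ 26.
Hence the smallest such n_0 is 26.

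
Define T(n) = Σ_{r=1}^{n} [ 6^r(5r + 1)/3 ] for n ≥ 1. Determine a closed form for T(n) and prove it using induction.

T(n) = 2·6^n·n

We claim T(n) = 2·6^n·n for all n ≥ 1.
For the base case n = 1: T(1) = 12, and the closed form gives 12. They agree.
For the inductive step, assume it holds for an arbitrary r ≥ 1, so T(r) = 2·6^r·r.
Then T(r+1) = T(r) + (6^r(10r + 12)) = (2·6^r·r) + (6^r(10r + 12)).
Simplifying, T(r+1) = 12·6^r(r + 1) = 2·6^(r+1)·(r+1),
which is the closed form with n = r+1.
By induction, the statement is established for all n ≥ 1.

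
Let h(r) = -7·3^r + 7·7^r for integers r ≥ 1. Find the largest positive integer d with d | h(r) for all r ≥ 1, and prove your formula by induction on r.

d = 28

Computing the first values: h(1) = 28 and h(2) = 280; gcd(28, 280) = 28, so d ≤ 28.
We prove 28 | -7·3^r + 7·7^r for all r ≥ 1 by induction on r.
Base case (r = 1): h(1) = 28 = 28·(1), so 28 | h(1).
For the inductive step, assume it holds for an arbitrary j ≥ 1, i.e. 28 | h(j). Then
h(j+1) − 7·h(j) = (-7·3^(j+1) + 7·7^(j+1)) − 7·(-7·3^j + 7·7^j) = (-7)·3^j·(3 − 7) = (28)·3^j. Since 28 | h(j) by the inductive hypothesis, 28 | 7·h(j); and 28 | 28 since 28 = 28·1. Therefore 28 | h(j+1).
By the principle of mathematical induction, the result holds for all r ≥ 1.
Therefore the largest such d is 28.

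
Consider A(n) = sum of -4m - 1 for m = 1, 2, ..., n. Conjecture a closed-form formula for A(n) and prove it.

A(n) = -n(2n + 3)

We claim A(n) = -n(2n + 3) for all n ≥ 1.
When n = 1: A(1) = -5, and the closed form gives -5. They agree.
Inductive step: assume the claim holds for n = m, so A(m) = m(-2m - 3).
Then A(m+1) = A(m) + (-4m - 5) = (m(-2m - 3)) + (-4m - 5).
Simplifying, A(m+1) = -(m + 1)(2m + 5) = -(m+1)(2(m+1) + 3),
which is the closed form with n = m+1.
This completes the induction.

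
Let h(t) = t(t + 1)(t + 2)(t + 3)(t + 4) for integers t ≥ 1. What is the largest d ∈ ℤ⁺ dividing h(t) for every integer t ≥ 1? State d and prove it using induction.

d = 120

Computing the first values: h(1) = 120 and h(2) = 720; gcd(120, 720) = 120, so d ≤ 120.
We prove 120 | t(t + 1)(t + 2)(t + 3)(t + 4) for all t ≥ 1 by induction on t.
When t = 1: h(1) = 120 = 120·(1), so 120 | h(1).
Inductive step: suppose the statement holds for some r ≥ 1, i.e. 120 | h(r). Then
h(r+1) − h(r) = (r+1)·(r+2)·(r+3)·(r+4)·(r+5) − r·(r+1)·(r+2)·(r+3)·(r+4) = (r+1)·(r+2)·(r+3)·(r+4)·[(r+5) − r] = 5·(r+1)·(r+2)·(r+3)·(r+4). The product of 4 consecutive integers is divisible by (4)! = 24, so h(r+1) − h(r) is divisible by 5·24 = 120. By the inductive hypothesis 120 | h(r), hence 120 | h(r+1).
By the principle of mathematical induction, the result holds for all t ≥ 1.
Therefore the largest such d is 120.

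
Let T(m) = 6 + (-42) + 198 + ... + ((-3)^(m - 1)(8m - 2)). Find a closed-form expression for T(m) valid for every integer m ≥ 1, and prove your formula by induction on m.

T(m) = -2(-3)^m·m

We claim T(m) = -2(-3)^m·m for all m ≥ 1.
For the base case m = 1: T(1) = 6, and the closed form gives 6. They agree.
Inductive step: assume the claim holds for m = r, so T(r) = -2(-3)^r·r.
Then T(r+1) = T(r) + ((-3)^r(8r + 6)) = (-2(-3)^r·r) + ((-3)^r(8r + 6)).
Simplifying, T(r+1) = 6(-3)^r(r + 1) = -2(-3)^(r+1)·(r+1),
which is the closed form with m = r+1.
By the principle of mathematical induction, the result holds for all m ≥ 1.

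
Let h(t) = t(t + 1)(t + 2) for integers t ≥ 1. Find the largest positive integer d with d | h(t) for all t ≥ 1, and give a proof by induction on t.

Computing the first values: h(1) = 6 and h(2) = 24; gcd(6, 24) = 6, so d ≤ 6.
We prove 6 | t(t + 1)(t + 2) for all t ≥ 1 by induction on t.
For the base case t = 1: h(1) = 6 = 6·(1), so 6 | h(1).
Inductive step: assume the claim holds for t = i, i.e. 6 | h(i). Then
h(i+1) − h(i) = (i+1)·(i+2)·(i+3) − i·(i+1)·(i+2) = (i+1)·(i+2)·[(i+3) − i] = 3·(i+1)·(i+2). The product of 2 consecutive integers is divisible by (2)! = 2, so h(i+1) − h(i) is divisible by 3·2 = 6. By the inductive hypothesis 6 | h(i), hence 6 | h(i+1).
By the principle of mathematical induction, the result holds for all t ≥ 1.
Therefore the largest such d is 6.

d = 6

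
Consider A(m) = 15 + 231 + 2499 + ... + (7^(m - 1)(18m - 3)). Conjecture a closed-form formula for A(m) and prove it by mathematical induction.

We claim A(m) = 7^m(3m - 1) + 1 for all m ≥ 1.
Base case (m = 1): A(1) = 15, and the closed form gives 15. They agree.
For the inductive step, assume it holds for an arbitrary j ≥ 1, so A(j) = 7^j(3j - 1) + 1.
Then A(j+1) = A(j) + (7^j(18j + 15)) = (7^j(3j - 1) + 1) + (7^j(18j + 15)).
Simplifying, A(j+1) = 21·7^j·j + 14·7^j + 1 = 7^(j+1)(3(j+1) - 1) + 1,
which is the closed form with m = j+1.
By the principle of mathematical induction, the result holds for all m ≥ 1.

A(m) = 7^m(3m - 1) + 1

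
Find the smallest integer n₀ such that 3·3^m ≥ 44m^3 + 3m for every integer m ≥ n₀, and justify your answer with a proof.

n₀ = 9

At m = 8: 19683 < 22552, so the inequality fails and n₀ ≥ 9. We prove 3·3^m ≥ 44m^3 + 3m for all m ≥ 9.
For the base case m = 9: 3·3^m = 59049 and 44m^3 + 3m = 32103, so 59049 ≥ 32103.
Suppose the result is true for m = i, so 3·3^i ≥ 44i^3 + 3i.
Then 3·3^(i + 1) = 3·(3·3^i) ≥ 3·(44i^3 + 3i).
Also, for i ≥ 9 we have 3·(44i^3 + 3i) ≥ 44(i+1)^3 + 3(i+1), since 3·(44i^3 + 3i) − (44(i+1)^3 + 3(i+1)) = 88i^3 - 132i^2 - 126i - 47, which is nonnegative for all i ≥ 9.
Combining, 3·3^(i + 1) ≥ 44(i+1)^3 + 3(i+1).
By the principle of mathematical induction, the result holds for all m ≥ 9.
Hence the smallest such n₀ is 9.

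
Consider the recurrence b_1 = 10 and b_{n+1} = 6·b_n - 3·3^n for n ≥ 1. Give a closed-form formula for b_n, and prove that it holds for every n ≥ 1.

b_n = 3^n + 7·6^(n - 1)

Computing the first terms: b_1 = 10, b_2 = 51, b_3 = 279. This suggests b_n = 3^n + 7·6^(n - 1).
For the base case n = 1: the formula gives 10 = 10 = b_1.
Suppose the result is true for n = r, so b_r = 3^r + 7·6^(r - 1).
Then b_{r+1} = 6·b_r - 3·3^r = 6·(3^r + 7·6^(r - 1)) - 3·3^r = 3^(r + 1) + 7·6^r = 3^(r+1) + 7·6^((r+1) - 1),
which is the claimed formula at n = r+1.
Hence, by induction on n, the claim holds for every n ≥ 1.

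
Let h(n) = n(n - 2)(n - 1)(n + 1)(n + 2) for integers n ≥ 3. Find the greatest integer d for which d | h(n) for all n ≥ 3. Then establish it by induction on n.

Computing the first values: h(3) = 120 and h(4) = 720; gcd(120, 720) = 120, so d ≤ 120.
We prove 120 | n(n - 2)(n - 1)(n + 1)(n + 2) for all n ≥ 3 by induction on n.
When n = 3: h(3) = 120 = 120·(1), so 120 | h(3).
Inductive step: assume the claim holds for n = r, i.e. 120 | h(r). Then
h(r+1) − h(r) = (r-1)·r·(r+1)·(r+2)·(r+3) − (r-2)·(r-1)·r·(r+1)·(r+2) = (r-1)·r·(r+1)·(r+2)·[(r+3) − (r-2)] = 5·(r-1)·r·(r+1)·(r+2). The product of 4 consecutive integers is divisible by (4)! = 24, so h(r+1) − h(r) is divisible by 5·24 = 120. By the inductive hypothesis 120 | h(r), hence 120 | h(r+1).
By the principle of mathematical induction, the result holds for all n ≥ 3.
Therefore the largest such d is 120.

d = 120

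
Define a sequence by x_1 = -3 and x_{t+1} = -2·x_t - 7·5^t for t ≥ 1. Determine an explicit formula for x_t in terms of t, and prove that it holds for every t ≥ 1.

Computing the first terms: x_1 = -3, x_2 = -29, x_3 = -117. This suggests x_t = -(-2)^t - 5^t.
Base step (t = 1): the formula gives -3 = -3 = x_1.
Inductive step: assume the claim holds for t = k, so x_k = -(-2)^k - 5^k.
Then x_{k+1} = -2·x_k - 7·5^k = -2·(-(-2)^k - 5^k) - 7·5^k = -(-2)^(k + 1) - 5^(k + 1),
which is the claimed formula at t = k+1.
Hence, by induction on t, the claim holds for every t ≥ 1.

x_t = -(-2)^t - 5^t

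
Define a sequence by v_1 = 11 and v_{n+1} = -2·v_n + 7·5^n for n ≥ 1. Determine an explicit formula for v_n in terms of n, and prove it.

Computing the first terms: v_1 = 11, v_2 = 13, v_3 = 149. This suggests v_n = -3(-2)^n + 5^n.
When n = 1: the formula gives 11 = 11 = v_1.
Suppose the result is true for n = p, so v_p = -3(-2)^p + 5^p.
Then v_{p+1} = -2·v_p + 7·5^p = -2·(-3(-2)^p + 5^p) + 7·5^p = -3(-2)^(p + 1) + 5^(p + 1),
which is the claimed formula at n = p+1.
Hence, by induction on n, the claim holds for every n ≥ 1.

v_n = -3(-2)^n + 5^n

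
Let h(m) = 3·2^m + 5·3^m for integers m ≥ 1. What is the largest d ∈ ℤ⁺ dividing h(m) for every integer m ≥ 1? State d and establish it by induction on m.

d = 3

Computing the first values: h(1) = 21 and h(2) = 57; gcd(21, 57) = 3, so d ≤ 3.
We prove 3 | 3·2^m + 5·3^m for all m ≥ 1 by induction on m.
Base step (m = 1): h(1) = 21 = 3·(7), so 3 | h(1).
Inductive step: assume the claim holds for m = r, i.e. 3 | h(r). Then
h(r+1) − 3·h(r) = (3·2^(r+1) + 5·3^(r+1)) − 3·(3·2^r + 5·3^r) = (3)·2^r·(2 − 3) = (-3)·2^r. Since 3 | h(r) by the inductive hypothesis, 3 | 3·h(r); and 3 | -3 since -3 = 3·-1. Therefore 3 | h(r+1).
By the principle of mathematical induction, the result holds for all m ≥ 1.
Therefore the largest such d is 3.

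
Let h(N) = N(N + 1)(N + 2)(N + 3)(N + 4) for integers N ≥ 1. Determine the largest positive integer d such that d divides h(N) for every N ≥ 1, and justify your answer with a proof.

d = 120

Computing the first values: h(1) = 120 and h(2) = 720; gcd(120, 720) = 120, so d ≤ 120.
We prove 120 | N(N + 1)(N + 2)(N + 3)(N + 4) for all N ≥ 1 by induction on N.
Base case (N = 1): h(1) = 120 = 120·(1), so 120 | h(1).
Inductive step: suppose the statement holds for some r ≥ 1, i.e. 120 | h(r). Then
h(r+1) − h(r) = (r+1)·(r+2)·(r+3)·(r+4)·(r+5) − r·(r+1)·(r+2)·(r+3)·(r+4) = (r+1)·(r+2)·(r+3)·(r+4)·[(r+5) − r] = 5·(r+1)·(r+2)·(r+3)·(r+4). The product of 4 consecutive integers is divisible by (4)! = 24, so h(r+1) − h(r) is divisible by 5·24 = 120. By the inductive hypothesis 120 | h(r), hence 120 | h(r+1).
By induction, the statement is established for all N ≥ 1.
Therefore the largest such d is 120.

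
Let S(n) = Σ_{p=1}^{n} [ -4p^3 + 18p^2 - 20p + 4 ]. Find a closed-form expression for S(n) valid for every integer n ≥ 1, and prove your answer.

S(n) = -n(n - 3)(n^2 - n - 1)

We claim S(n) = -n(n - 3)(n^2 - n - 1) for all n ≥ 1.
For the base case n = 1: S(1) = -2, and the closed form gives -2. They agree.
Suppose the result is true for n = p, so S(p) = p(-p^3 + 4p^2 - 2p - 3).
Then S(p+1) = S(p) + (-4p^3 + 6p^2 + 4p - 2) = (p(-p^3 + 4p^2 - 2p - 3)) + (-4p^3 + 6p^2 + 4p - 2).
Simplifying, S(p+1) = -(p - 2)(p + 1)(p^2 + p - 1) = -(p+1)((p+1) - 3)((p+1)^2 - (p+1) - 1),
which is the closed form with n = p+1.
This completes the induction.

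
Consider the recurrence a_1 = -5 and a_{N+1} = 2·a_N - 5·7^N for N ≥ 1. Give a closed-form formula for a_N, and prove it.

a_N = 2^N - 7^N

Computing the first terms: a_1 = -5, a_2 = -45, a_3 = -335. This suggests a_N = 2^N - 7^N.
For the base case N = 1: the formula gives -5 = -5 = a_1.
Suppose the result is true for N = k, so a_k = 2^k - 7^k.
Then a_{k+1} = 2·a_k - 5·7^k = 2·(2^k - 7^k) - 5·7^k = 2^(k + 1) - 7^(k + 1),
which is the claimed formula at N = k+1.
This completes the induction.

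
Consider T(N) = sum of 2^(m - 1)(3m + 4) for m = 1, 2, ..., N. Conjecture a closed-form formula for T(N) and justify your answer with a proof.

We claim T(N) = 2^N(3N + 1) - 1 for all N ≥ 1.
When N = 1: T(1) = 7, and the closed form gives 7. They agree.
Inductive step: suppose the statement holds for some m ≥ 1, so T(m) = 2^m(3m + 1) - 1.
Then T(m+1) = T(m) + (2^m(3m + 7)) = (2^m(3m + 1) - 1) + (2^m(3m + 7)).
Simplifying, T(m+1) = 6·2^m·m + 8·2^m - 1 = 2^(m+1)(3(m+1) + 1) - 1,
which is the closed form with N = m+1.
By induction, the statement is established for all N ≥ 1.

T(N) = 2^N(3N + 1) - 1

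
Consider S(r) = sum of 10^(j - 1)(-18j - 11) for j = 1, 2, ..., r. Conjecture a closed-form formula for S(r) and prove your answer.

S(r) = -10^r(2r + 1) + 1

We claim S(r) = -10^r(2r + 1) + 1 for all r ≥ 1.
For the base case r = 1: S(1) = -29, and the closed form gives -29. They agree.
Suppose the result is true for r = j, so S(j) = -10^j(2j + 1) + 1.
Then S(j+1) = S(j) + (10^j(-18j - 29)) = (-10^j(2j + 1) + 1) + (10^j(-18j - 29)).
Simplifying, S(j+1) = -20·10^j·j - 30·10^j + 1 = -10^(j+1)(2(j+1) + 1) + 1,
which is the closed form with r = j+1.
Hence, by induction on r, the claim holds for every r ≥ 1.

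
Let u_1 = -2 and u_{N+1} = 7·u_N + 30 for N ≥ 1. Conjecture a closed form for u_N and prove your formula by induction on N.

Computing the first terms: u_1 = -2, u_2 = 16, u_3 = 142. This suggests u_N = 3·7^(N - 1) - 5.
Base case (N = 1): the formula gives -2 = -2 = u_1.
Inductive step: suppose the statement holds for some p ≥ 1, so u_p = 3·7^(p - 1) - 5.
Then u_{p+1} = 7·u_p + 30 = 7·(3·7^(p - 1) - 5) + 30 = 3·7^p - 5 = 3·7^((p+1) - 1) - 5,
which is the claimed formula at N = p+1.
Hence, by induction on N, the claim holds for every N ≥ 1.

u_N = 3·7^(N - 1) - 5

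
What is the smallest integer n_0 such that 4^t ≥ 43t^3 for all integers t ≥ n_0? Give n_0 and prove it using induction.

n_0 = 7

At t = 6: 4096 < 9288, so the inequality fails and n_0 ≥ 7. We prove 4^t ≥ 43t^3 for all t ≥ 7.
Base case (t = 7): 4^t = 16384 and 43t^3 = 14749, so 16384 ≥ 14749.
Inductive step: suppose the statement holds for some m ≥ 7, so 4^m ≥ 43m^3.
Then 4^(m + 1) = 4·(4^m) ≥ 4·(43m^3).
Also, for m ≥ 7 we have 4·(43m^3) ≥ 43(m+1)^3, since 4 ≥ (1 + 1/m)^3 for all m ≥ 7.
Combining, 4^(m + 1) ≥ 43(m+1)^3.
By the principle of mathematical induction, the result holds for all t ≥ 7.
Hence the smallest such n_0 is 7.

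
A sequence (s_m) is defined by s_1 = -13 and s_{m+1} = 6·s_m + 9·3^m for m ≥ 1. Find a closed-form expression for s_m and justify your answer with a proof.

s_m = -3^(m + 1) - 4·6^(m - 1)

Computing the first terms: s_1 = -13, s_2 = -51, s_3 = -225. This suggests s_m = -3^(m + 1) - 4·6^(m - 1).
For the base case m = 1: the formula gives -13 = -13 = s_1.
Inductive step: suppose the statement holds for some i ≥ 1, so s_i = -3^(i + 1) - 4·6^(i - 1).
Then s_{i+1} = 6·s_i + 9·3^i = 6·(-3^(i + 1) - 4·6^(i - 1)) + 9·3^i = -3^(i + 2) - 4·6^i = -3^((i+1) + 1) - 4·6^((i+1) - 1),
which is the claimed formula at m = i+1.
This completes the induction.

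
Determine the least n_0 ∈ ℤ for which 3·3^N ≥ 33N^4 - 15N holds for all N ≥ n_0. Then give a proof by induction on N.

n_0 = 11

At N = 10: 177147 < 329850, so the inequality fails and n_0 ≥ 11. We prove 3·3^N ≥ 33N^4 - 15N for all N ≥ 11.
For the base case N = 11: 3·3^N = 531441 and 33N^4 - 15N = 482988, so 531441 ≥ 482988.
Inductive step: suppose the statement holds for some i ≥ 11, so 3·3^i ≥ 33i^4 - 15i.
Then 3·3^(i + 1) = 3·(3·3^i) ≥ 3·(33i^4 - 15i).
Also, for i ≥ 11 we have 3·(33i^4 - 15i) ≥ 33(i+1)^4 - 15(i+1), since 3·(33i^4 - 15i) − (33(i+1)^4 - 15(i+1)) = 66i^4 - 132i^3 - 198i^2 - 162i - 18, which is nonnegative for all i ≥ 11.
Combining, 3·3^(i + 1) ≥ 33(i+1)^4 - 15(i+1).
Hence, by induction on N, the claim holds for every N ≥ 11.
Hence the smallest such n_0 is 11.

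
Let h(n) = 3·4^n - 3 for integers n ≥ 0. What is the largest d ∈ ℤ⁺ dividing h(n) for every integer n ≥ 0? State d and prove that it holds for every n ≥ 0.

Computing the first values: h(0) = 0 and h(1) = 9; gcd(0, 9) = 9, so d ≤ 9.
We prove 9 | 3·4^n - 3 for all n ≥ 0 by induction on n.
Base case (n = 0): h(0) = 0 = 9·(0), so 9 | h(0).
Inductive step: assume the claim holds for n = m, i.e. 9 | h(m). Then
h(m+1) = 3·4^(m+1) - 3 = 4·(3·4^m - 3) + 9 = 4·h(m) + 9. The first term is divisible by 9 by the inductive hypothesis, and 9 is divisible by 9. Hence 9 | h(m+1).
By the principle of mathematical induction, the result holds for all n ≥ 0.
Therefore the largest such d is 9.

d = 9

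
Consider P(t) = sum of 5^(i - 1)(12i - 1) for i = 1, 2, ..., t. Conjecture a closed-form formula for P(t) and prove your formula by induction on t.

P(t) = 5^t(3t - 1) + 1

We claim P(t) = 5^t(3t - 1) + 1 for all t ≥ 1.
When t = 1: P(1) = 11, and the closed form gives 11. They agree.
Inductive step: assume the claim holds for t = i, so P(i) = 5^i(3i - 1) + 1.
Then P(i+1) = P(i) + (5^i(12i + 11)) = (5^i(3i - 1) + 1) + (5^i(12i + 11)).
Simplifying, P(i+1) = 15·5^i·i + 10·5^i + 1 = 5^(i+1)(3(i+1) - 1) + 1,
which is the closed form with t = i+1.
By the principle of mathematical induction, the result holds for all t ≥ 1.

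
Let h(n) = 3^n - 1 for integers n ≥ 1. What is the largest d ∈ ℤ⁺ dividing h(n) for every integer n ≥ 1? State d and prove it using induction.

Computing the first values: h(1) = 2 and h(2) = 8; gcd(2, 8) = 2, so d ≤ 2.
We prove 2 | 3^n - 1 for all n ≥ 1 by induction on n.
Base case (n = 1): h(1) = 2 = 2·(1), so 2 | h(1).
Inductive step: suppose the statement holds for some k ≥ 1, i.e. 2 | h(k). Then
3^{k+1} − 1^{k+1} = 3·3^k − 1·1^k = 3·(3^k − 1^k) + (2)·1^k. The first term is divisible by 2 by the inductive hypothesis, and the second term (2)·1^k is divisible by 2 since 2 | 2. Hence 2 | h(k+1).
By induction, the statement is established for all n ≥ 1.
Therefore the largest such d is 2.

d = 2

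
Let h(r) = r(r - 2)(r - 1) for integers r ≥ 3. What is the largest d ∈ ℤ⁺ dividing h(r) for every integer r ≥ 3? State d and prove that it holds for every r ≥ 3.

Computing the first values: h(3) = 6 and h(4) = 24; gcd(6, 24) = 6, so d ≤ 6.
We prove 6 | r(r - 2)(r - 1) for all r ≥ 3 by induction on r.
When r = 3: h(3) = 6 = 6·(1), so 6 | h(3).
Inductive step: suppose the statement holds for some j ≥ 3, i.e. 6 | h(j). Then
h(j+1) − h(j) = (j-1)·j·(j+1) − (j-2)·(j-1)·j = (j-1)·j·[(j+1) − (j-2)] = 3·(j-1)·j. The product of 2 consecutive integers is divisible by (2)! = 2, so h(j+1) − h(j) is divisible by 3·2 = 6. By the inductive hypothesis 6 | h(j), hence 6 | h(j+1).
By induction, the statement is established for all r ≥ 3.
Therefore the largest such d is 6.

d = 6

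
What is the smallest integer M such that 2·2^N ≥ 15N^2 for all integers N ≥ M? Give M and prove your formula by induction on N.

At N = 9: 1024 < 1215, so the inequality fails and M ≥ 10. We prove 2·2^N ≥ 15N^2 for all N ≥ 10.
Base case (N = 10): 2·2^N = 2048 and 15N^2 = 1500, so 2048 ≥ 1500.
Inductive step: suppose the statement holds for some r ≥ 10, so 2·2^r ≥ 15r^2.
Then 2·2^(r + 1) = 2·(2·2^r) ≥ 2·(15r^2).
Also, for r ≥ 10 we have 2·(15r^2) ≥ 15(r+1)^2, since 2 ≥ (1 + 1/r)^2 for all r ≥ 10.
Combining, 2·2^(r + 1) ≥ 15(r+1)^2.
By the principle of mathematical induction, the result holds for all N ≥ 10.
Hence the smallest such M is 10.

M = 10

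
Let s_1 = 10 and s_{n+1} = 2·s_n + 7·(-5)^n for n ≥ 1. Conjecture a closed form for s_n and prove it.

Computing the first terms: s_1 = 10, s_2 = -15, s_3 = 145. This suggests s_n = -(-5)^n + 5·2^(n - 1).
For the base case n = 1: the formula gives 10 = 10 = s_1.
Inductive step: assume the claim holds for n = p, so s_p = -(-5)^p + 5·2^(p - 1).
Then s_{p+1} = 2·s_p + 7·(-5)^p = 2·(-(-5)^p + 5·2^(p - 1)) + 7·(-5)^p = -(-5)^(p + 1) + 5·2^p = -(-5)^(p+1) + 5·2^((p+1) - 1),
which is the claimed formula at n = p+1.
By the principle of mathematical induction, the result holds for all n ≥ 1.

s_n = -(-5)^n + 5·2^(n - 1)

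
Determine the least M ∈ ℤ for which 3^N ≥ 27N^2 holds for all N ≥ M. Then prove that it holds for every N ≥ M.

At N = 6: 729 < 972, so the inequality fails and M ≥ 7. We prove 3^N ≥ 27N^2 for all N ≥ 7.
Base case (N = 7): 3^N = 2187 and 27N^2 = 1323, so 2187 ≥ 1323.
Inductive step: assume the claim holds for N = j, so 3^j ≥ 27j^2.
Then 3^(j + 1) = 3·(3^j) ≥ 3·(27j^2).
Also, for j ≥ 7 we have 3·(27j^2) ≥ 27(j+1)^2, since 3 ≥ (1 + 1/j)^2 for all j ≥ 7.
Combining, 3^(j + 1) ≥ 27(j+1)^2.
By the principle of mathematical induction, the result holds for all N ≥ 7.
Hence the smallest such M is 7.

M = 7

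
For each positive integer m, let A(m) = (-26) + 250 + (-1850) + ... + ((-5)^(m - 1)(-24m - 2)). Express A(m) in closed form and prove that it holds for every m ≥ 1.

A(m) = (-5)^m(4m + 1) - 1

We claim A(m) = (-5)^m(4m + 1) - 1 for all m ≥ 1.
Base case (m = 1): A(1) = -26, and the closed form gives -26. They agree.
Inductive step: suppose the statement holds for some k ≥ 1, so A(k) = (-5)^k(4k + 1) - 1.
Then A(k+1) = A(k) + ((-5)^k(-24k - 26)) = ((-5)^k(4k + 1) - 1) + ((-5)^k(-24k - 26)).
Simplifying, A(k+1) = -20(-5)^k·k - 25(-5)^k - 1 = (-5)^(k+1)(4(k+1) + 1) - 1,
which is the closed form with m = k+1.
Hence, by induction on m, the claim holds for every m ≥ 1.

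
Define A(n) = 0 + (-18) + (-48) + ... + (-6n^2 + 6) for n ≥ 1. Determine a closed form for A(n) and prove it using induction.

A(n) = -n(n - 1)(2n + 5)

We claim A(n) = -n(n - 1)(2n + 5) for all n ≥ 1.
Base step (n = 1): A(1) = 0, and the closed form gives 0. They agree.
Inductive step: suppose the statement holds for some k ≥ 1, so A(k) = k(-2k^2 - 3k + 5).
Then A(k+1) = A(k) + (-6(k + 1)^2 + 6) = (k(-2k^2 - 3k + 5)) + (-6(k + 1)^2 + 6).
Simplifying, A(k+1) = -k(k + 1)(2k + 7) = -(k+1)((k+1) - 1)(2(k+1) + 5),
which is the closed form with n = k+1.
By induction, the statement is established for all n ≥ 1.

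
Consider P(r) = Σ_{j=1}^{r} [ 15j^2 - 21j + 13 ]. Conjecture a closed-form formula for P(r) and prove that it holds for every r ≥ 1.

We claim P(r) = r(5r^2 - 3r + 5) for all r ≥ 1.
For the base case r = 1: P(1) = 7, and the closed form gives 7. They agree.
Inductive step: assume the claim holds for r = j, so P(j) = j(5j^2 - 3j + 5).
Then P(j+1) = P(j) + (15j^2 + 9j + 7) = (j(5j^2 - 3j + 5)) + (15j^2 + 9j + 7).
Simplifying, P(j+1) = (j + 1)(5j^2 + 7j + 7) = (j+1)(5(j+1)^2 - 3(j+1) + 5),
which is the closed form with r = j+1.
This completes the induction.

P(r) = r(5r^2 - 3r + 5)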